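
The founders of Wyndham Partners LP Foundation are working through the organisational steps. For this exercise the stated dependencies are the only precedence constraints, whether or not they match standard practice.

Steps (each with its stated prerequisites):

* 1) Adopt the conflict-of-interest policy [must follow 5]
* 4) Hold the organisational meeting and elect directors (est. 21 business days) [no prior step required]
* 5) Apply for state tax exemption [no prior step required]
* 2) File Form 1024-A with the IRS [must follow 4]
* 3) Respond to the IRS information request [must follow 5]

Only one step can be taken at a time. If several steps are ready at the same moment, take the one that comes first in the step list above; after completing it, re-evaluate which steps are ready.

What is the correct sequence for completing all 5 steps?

4, 5, 1, 2, 3

Nothing is required for 4 and 5. 4 is listed earlier → 4 first.
Now 5 and 2 have their prerequisites met. 5 is listed earlier, so 5 next.
1 and 3 now also ready, so the ready set is {1, 2, 3}; 1 is listed earlier → 1.
2 and 3 are both available; 2 is listed earlier → 2.
3 needed 5, now all done → 3.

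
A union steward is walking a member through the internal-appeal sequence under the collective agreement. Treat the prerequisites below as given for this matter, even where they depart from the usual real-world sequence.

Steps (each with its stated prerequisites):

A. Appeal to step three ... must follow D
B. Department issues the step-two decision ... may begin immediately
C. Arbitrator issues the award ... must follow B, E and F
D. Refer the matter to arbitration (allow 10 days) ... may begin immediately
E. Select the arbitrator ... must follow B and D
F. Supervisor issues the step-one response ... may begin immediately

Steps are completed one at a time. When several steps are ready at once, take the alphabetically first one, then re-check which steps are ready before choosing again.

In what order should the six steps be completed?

B, D and F have no prerequisites; B has the earlier label, so B is first.
D and F are both available; D has the earlier label → D.
A, E and F are all available; A has the earlier label → A.
E and F are both available; E has the earlier label → E.
F is the only step now ready → F.
C is the only step now ready → C.

B D A E F C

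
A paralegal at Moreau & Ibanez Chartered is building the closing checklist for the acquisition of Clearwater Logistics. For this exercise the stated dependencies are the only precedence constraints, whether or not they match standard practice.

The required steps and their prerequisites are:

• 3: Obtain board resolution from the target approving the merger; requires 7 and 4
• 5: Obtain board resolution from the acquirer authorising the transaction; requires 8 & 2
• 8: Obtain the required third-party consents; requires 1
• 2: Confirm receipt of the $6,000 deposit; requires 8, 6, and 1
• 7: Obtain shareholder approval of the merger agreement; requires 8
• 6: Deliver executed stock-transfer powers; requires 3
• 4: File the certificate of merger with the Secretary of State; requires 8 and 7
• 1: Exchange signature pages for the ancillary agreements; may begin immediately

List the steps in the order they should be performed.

1 8 7 4 3 6 2 5

1 has no prerequisites → 1 first.
8 needed 1, now all done → 8.
That leaves 7 as the only ready step → 7.
4 is the only step now ready → 4.
3 is the only step now ready → 3.
Next only 6 has its prerequisites met → 6.
2 is the only step now ready → 2.
Next only 5 has its prerequisites met → 5.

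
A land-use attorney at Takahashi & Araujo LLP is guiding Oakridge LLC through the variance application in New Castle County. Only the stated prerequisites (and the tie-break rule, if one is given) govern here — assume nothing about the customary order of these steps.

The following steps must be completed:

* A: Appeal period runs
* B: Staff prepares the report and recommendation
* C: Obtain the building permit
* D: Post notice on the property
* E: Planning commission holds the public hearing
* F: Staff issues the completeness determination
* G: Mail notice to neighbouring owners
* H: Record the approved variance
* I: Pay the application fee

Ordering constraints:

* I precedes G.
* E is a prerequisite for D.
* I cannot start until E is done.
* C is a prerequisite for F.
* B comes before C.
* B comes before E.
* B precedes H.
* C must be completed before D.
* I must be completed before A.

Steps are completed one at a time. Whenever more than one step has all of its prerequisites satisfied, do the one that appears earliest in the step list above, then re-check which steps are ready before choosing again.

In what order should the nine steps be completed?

B has no prerequisites → B first.
C, E and H are all available; C is listed earlier → C.
F now also ready, so the ready set is {E, F, H}; E is listed earlier → E.
Now D, F, H and I have their prerequisites met. D is listed earlier, so D next.
F, H and I are all available; F is listed earlier → F.
H and I are both available; H is listed earlier → H.
I needed E, now all done → I.
A and G are both available; A is listed earlier → A.
Next only G has its prerequisites met → G.

B, C, E, D, F, H, I, A, G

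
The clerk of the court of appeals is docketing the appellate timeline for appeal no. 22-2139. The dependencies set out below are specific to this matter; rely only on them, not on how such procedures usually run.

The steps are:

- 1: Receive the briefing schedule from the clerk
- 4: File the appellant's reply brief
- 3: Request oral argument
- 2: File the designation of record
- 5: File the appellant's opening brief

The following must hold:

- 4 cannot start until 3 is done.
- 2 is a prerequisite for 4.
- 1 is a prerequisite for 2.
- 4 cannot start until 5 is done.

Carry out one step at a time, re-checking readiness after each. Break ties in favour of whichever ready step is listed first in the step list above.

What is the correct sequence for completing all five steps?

1, 3, 2, 5, 4

1, 3 and 5 have no prerequisites; 1 is listed earlier, so 1 is first.
2 now also ready, so the ready set is {3, 2, 5}; 3 is listed earlier → 3.
Ready: 2 and 5. 2 is listed earlier → 2.
Next only 5 has its prerequisites met → 5.
4 needed 3, 2 and 5, now all done → 4.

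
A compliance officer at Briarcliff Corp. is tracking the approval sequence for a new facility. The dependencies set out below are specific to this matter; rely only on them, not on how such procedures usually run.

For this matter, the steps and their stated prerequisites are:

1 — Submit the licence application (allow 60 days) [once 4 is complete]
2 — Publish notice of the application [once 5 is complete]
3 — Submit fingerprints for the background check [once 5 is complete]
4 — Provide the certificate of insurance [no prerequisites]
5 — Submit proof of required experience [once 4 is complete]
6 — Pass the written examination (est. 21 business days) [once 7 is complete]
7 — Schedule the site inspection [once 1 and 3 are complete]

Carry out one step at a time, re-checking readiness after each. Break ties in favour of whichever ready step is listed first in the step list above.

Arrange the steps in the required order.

4, 1, 5, 2, 3, 7, 6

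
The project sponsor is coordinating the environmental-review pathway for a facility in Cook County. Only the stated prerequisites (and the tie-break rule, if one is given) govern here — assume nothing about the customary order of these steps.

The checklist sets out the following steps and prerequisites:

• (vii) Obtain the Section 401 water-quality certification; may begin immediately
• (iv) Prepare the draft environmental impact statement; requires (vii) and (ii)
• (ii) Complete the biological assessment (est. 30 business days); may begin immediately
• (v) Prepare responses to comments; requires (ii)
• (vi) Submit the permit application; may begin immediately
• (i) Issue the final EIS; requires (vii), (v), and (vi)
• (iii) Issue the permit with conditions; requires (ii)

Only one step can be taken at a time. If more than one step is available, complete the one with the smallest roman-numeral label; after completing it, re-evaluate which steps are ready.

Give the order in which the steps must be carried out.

Nothing is required for (ii), (vi) and (vii). (ii) has the earlier label → (ii) first.
(iii), (v), (vi) and (vii) are all available; (iii) has the earlier label → (iii).
(v), (vi) and (vii) are all available; (v) has the earlier label → (v).
Now (vi) and (vii) have their prerequisites met. (vi) has the earlier label, so (vi) next.
Next only (vii) has its prerequisites met → (vii).
Ready: (i) and (iv). (i) has the earlier label → (i).
That leaves (iv) as the only ready step → (iv).

(ii) → (iii) → (v) → (vi) → (vii) → (i) → (iv)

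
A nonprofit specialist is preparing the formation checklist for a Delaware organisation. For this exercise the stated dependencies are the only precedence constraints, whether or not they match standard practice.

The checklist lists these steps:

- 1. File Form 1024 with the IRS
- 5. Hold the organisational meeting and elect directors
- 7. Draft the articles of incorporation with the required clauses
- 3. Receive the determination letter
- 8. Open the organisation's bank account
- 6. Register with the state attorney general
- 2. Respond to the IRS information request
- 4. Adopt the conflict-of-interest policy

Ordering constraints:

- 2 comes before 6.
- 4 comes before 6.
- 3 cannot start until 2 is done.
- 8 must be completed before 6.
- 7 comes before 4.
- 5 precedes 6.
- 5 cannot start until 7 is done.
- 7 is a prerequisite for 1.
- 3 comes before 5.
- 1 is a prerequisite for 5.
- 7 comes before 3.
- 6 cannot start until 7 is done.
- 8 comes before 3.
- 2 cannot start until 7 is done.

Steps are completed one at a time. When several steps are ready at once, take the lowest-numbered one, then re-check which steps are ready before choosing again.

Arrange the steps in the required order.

7, 1, 2, 4, 8, 3, 5, 6

Nothing is required for 7 and 8. 7 has the earlier label → 7 first.
1, 2 and 4 now also ready, so the ready set is {1, 2, 4, 8}; 1 has the earlier label → 1.
Ready: 2, 4 and 8. 2 has the earlier label → 2.
4 and 8 are both available; 4 has the earlier label → 4.
Next only 8 has its prerequisites met → 8.
Next only 3 has its prerequisites met → 3.
5 needed 1, 3 and 7, now all done → 5.
That leaves 6 as the only ready step → 6.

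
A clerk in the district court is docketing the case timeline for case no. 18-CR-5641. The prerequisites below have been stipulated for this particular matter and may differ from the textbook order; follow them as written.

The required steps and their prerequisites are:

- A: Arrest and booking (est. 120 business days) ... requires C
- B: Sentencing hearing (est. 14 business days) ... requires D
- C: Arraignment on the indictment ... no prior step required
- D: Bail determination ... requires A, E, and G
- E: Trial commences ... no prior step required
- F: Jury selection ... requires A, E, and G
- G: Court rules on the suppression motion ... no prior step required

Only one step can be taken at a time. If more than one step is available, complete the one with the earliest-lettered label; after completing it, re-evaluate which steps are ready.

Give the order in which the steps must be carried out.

Nothing is required for C, E and G. C has the earlier label → C first.
A, E and G are all available; A has the earlier label → A.
Now E and G have their prerequisites met. E has the earlier label, so E next.
G is the only step now ready → G.
D and F are both available; D has the earlier label → D.
B and F are both available; B has the earlier label → B.
Next only F has its prerequisites met → F.

C, A, E, G, D, B, F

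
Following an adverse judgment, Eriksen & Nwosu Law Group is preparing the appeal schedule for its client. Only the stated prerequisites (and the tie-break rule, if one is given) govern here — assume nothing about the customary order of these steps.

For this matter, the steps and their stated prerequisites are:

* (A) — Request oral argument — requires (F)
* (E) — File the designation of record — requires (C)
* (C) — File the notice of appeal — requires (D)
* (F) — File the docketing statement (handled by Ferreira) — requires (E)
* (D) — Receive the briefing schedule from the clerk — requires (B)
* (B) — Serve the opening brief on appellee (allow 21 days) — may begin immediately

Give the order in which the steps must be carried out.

(B) is the only step with nothing outstanding, so it goes first.
Next only (D) has its prerequisites met → (D).
(C) needed (D), now all done → (C).
(E) is the only step now ready → (E).
Next only (F) has its prerequisites met → (F).
Next only (A) has its prerequisites met → (A).

(B) → (D) → (C) → (E) → (F) → (A)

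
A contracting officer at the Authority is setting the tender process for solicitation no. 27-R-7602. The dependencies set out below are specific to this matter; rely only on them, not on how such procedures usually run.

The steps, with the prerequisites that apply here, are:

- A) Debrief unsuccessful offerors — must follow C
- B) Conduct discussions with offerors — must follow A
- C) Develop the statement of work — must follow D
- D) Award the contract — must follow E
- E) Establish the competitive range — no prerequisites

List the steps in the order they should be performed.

E D C A B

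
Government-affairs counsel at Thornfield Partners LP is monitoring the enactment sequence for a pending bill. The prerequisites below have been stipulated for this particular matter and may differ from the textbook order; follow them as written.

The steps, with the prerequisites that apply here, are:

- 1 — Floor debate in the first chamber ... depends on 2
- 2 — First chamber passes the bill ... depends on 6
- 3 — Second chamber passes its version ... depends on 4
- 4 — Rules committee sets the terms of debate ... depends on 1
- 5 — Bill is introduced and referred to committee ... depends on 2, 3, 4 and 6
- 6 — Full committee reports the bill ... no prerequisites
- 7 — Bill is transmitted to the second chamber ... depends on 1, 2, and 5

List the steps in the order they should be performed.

6 → 2 → 1 → 4 → 3 → 5 → 7

Only 6 has no prerequisites, so it is first.
2 needed 6, now all done → 2.
1 is the only step now ready → 1.
4 needed 1, now all done → 4.
3 needed 4, now all done → 3.
That leaves 5 as the only ready step → 5.
7 needed 1, 2 and 5, now all done → 7.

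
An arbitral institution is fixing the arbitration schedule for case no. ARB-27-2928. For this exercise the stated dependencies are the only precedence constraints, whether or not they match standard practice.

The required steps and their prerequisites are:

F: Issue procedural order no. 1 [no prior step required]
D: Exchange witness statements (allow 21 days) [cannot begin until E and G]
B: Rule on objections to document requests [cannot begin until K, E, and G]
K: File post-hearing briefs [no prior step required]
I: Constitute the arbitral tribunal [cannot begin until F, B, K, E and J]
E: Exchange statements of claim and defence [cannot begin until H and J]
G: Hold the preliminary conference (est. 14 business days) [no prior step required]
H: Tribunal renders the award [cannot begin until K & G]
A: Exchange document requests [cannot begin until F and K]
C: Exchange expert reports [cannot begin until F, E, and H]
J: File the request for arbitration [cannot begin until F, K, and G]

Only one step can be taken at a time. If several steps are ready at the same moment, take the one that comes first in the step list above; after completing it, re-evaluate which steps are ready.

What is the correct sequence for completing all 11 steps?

F → K → G → H → A → J → E → D → B → I → C

F, K and G have no prerequisites; F is listed earlier, so F is first.
Now K and G have their prerequisites met. K is listed earlier, so K next.
A now also ready, so the ready set is {G, A}; G is listed earlier → G.
H, A and J are all available; H is listed earlier → H.
Now A and J have their prerequisites met. A is listed earlier, so A next.
J needed F, K and G, now all done → J.
E needed H and J, now all done → E.
D, B and C are all available; D is listed earlier → D.
B and C are both available; B is listed earlier → B.
Ready: I and C. I is listed earlier → I.
C needed F, E and H, now all done → C.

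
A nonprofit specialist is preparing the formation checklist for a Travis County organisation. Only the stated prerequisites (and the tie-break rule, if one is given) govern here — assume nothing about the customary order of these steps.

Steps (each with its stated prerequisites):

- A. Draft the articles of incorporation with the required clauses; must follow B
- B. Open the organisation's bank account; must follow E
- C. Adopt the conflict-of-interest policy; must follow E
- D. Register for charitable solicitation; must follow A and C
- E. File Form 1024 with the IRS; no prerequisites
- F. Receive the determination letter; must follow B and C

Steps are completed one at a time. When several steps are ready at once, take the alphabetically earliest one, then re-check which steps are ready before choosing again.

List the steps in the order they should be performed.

E → B → A → C → D → F

E is the only step with nothing outstanding, so it goes first.
B and C are both available; B has the earlier label → B.
Now A and C have their prerequisites met. A has the earlier label, so A next.
C is the only step now ready → C.
Ready: D and F. D has the earlier label → D.
F is the only step now ready → F.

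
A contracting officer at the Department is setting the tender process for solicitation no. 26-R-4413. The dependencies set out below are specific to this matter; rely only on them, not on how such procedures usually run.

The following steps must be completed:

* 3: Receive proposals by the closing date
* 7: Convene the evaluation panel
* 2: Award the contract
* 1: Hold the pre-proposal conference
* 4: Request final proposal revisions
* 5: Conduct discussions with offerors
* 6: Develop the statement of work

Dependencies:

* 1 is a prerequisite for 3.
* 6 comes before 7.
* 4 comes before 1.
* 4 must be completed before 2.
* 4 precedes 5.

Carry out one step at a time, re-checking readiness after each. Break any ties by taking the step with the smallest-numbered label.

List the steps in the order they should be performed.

4 → 1 → 2 → 3 → 5 → 6 → 7

Nothing is required for 4 and 6. 4 has the earlier label → 4 first.
1, 2 and 5 now also ready, so the ready set is {1, 2, 5, 6}; 1 has the earlier label → 1.
Now 2, 3, 5 and 6 have their prerequisites met. 2 has the earlier label, so 2 next.
Now 3, 5 and 6 have their prerequisites met. 3 has the earlier label, so 3 next.
Now 5 and 6 have their prerequisites met. 5 has the earlier label, so 5 next.
That leaves 6 as the only ready step → 6.
7 needed 6, now all done → 7.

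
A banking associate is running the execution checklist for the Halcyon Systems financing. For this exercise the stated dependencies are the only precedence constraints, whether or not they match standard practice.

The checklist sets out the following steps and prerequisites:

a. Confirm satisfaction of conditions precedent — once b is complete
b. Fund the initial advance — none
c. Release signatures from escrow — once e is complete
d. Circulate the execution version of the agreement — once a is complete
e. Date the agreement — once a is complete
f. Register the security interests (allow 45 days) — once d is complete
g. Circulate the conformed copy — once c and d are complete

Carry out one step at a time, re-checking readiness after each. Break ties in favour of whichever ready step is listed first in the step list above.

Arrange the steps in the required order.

b, a, d, e, c, f, g

b is the only step with nothing outstanding, so it goes first.
a needed b, now all done → a.
Now d and e have their prerequisites met. d is listed earlier, so d next.
f now also ready, so the ready set is {e, f}; e is listed earlier → e.
c and f are both available; c is listed earlier → c.
g now also ready, so the ready set is {f, g}; f is listed earlier → f.
g needed c and d, now all done → g.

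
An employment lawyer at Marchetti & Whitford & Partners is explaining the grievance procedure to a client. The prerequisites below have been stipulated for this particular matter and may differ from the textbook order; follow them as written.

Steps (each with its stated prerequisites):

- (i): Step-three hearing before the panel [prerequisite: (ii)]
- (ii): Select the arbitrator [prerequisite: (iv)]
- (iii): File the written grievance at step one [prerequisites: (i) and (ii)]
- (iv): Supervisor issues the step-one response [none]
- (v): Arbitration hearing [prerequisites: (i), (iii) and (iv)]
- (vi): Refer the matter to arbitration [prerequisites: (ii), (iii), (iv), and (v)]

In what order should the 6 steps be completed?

(iv) (ii) (i) (iii) (v) (vi)

(iv) is the only step with nothing outstanding, so it goes first.
(ii) needed (iv), now all done → (ii).
Next only (i) has its prerequisites met → (i).
(iii) needed (i) and (ii), now all done → (iii).
(v) needed (i), (iii) and (iv), now all done → (v).
(vi) is the only step now ready → (vi).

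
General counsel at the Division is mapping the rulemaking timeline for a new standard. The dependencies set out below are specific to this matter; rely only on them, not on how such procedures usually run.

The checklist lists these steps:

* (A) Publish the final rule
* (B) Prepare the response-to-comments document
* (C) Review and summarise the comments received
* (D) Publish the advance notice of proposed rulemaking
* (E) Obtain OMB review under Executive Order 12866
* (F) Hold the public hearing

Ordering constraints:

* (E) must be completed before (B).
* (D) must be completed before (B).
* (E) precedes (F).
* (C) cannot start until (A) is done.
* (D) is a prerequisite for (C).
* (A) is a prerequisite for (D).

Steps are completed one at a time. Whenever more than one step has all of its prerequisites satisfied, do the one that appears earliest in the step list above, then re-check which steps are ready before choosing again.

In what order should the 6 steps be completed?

(A) and (E) have no prerequisites; (A) is listed earlier, so (A) is first.
(D) now also ready, so the ready set is {(D), (E)}; (D) is listed earlier → (D).
Ready: (C) and (E). (C) is listed earlier → (C).
Next only (E) has its prerequisites met → (E).
Ready: (B) and (F). (B) is listed earlier → (B).
(F) needed (E), now all done → (F).

(A) (D) (C) (E) (B) (F)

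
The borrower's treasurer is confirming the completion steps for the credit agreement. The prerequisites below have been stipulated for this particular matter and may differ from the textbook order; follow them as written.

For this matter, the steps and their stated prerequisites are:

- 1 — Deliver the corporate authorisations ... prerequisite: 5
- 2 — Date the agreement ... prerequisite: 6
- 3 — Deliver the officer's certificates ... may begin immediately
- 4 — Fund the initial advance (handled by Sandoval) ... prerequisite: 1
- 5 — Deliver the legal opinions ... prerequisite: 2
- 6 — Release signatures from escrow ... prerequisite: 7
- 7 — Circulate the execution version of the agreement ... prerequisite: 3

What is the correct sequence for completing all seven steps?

3 has no prerequisites → 3 first.
7 needed 3, now all done → 7.
Next only 6 has its prerequisites met → 6.
2 needed 6, now all done → 2.
5 needed 2, now all done → 5.
1 needed 5, now all done → 1.
That leaves 4 as the only ready step → 4.

3 7 6 2 5 1 4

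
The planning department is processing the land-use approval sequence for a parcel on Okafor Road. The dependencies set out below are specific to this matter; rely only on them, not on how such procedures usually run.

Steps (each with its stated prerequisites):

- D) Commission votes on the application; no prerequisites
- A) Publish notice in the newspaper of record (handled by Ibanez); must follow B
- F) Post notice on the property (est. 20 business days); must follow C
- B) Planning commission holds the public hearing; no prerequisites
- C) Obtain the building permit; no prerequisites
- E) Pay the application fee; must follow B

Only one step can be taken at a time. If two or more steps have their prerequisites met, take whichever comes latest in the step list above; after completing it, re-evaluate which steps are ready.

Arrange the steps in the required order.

C, B and D have no prerequisites; C is listed later, so C is first.
F now also ready, so the ready set is {B, F, D}; B is listed later → B.
E and A now also ready, so the ready set is {E, F, A, D}; E is listed later → E.
Ready: F, A and D. F is listed later → F.
A and D are both available; A is listed later → A.
D is the only step now ready → D.

C, B, E, F, A, D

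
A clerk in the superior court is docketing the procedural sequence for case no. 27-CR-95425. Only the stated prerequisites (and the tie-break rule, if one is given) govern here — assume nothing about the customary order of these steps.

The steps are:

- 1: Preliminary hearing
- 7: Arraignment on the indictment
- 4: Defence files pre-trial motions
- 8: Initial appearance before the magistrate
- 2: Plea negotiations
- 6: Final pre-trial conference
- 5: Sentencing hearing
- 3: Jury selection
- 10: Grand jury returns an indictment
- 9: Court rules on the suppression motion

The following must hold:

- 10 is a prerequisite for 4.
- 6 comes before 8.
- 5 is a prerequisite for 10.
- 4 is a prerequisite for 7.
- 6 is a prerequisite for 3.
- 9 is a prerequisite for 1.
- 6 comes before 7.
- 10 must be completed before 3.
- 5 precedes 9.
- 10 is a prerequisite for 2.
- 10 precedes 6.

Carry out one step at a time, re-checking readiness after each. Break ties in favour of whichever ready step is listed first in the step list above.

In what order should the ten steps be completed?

5 is the only step with nothing outstanding, so it goes first.
10 and 9 are both available; 10 is listed earlier → 10.
Ready: 4, 2, 6 and 9. 4 is listed earlier → 4.
Ready: 2, 6 and 9. 2 is listed earlier → 2.
Now 6 and 9 have their prerequisites met. 6 is listed earlier, so 6 next.
Now 7, 8, 3 and 9 have their prerequisites met. 7 is listed earlier, so 7 next.
Now 8, 3 and 9 have their prerequisites met. 8 is listed earlier, so 8 next.
3 and 9 are both available; 3 is listed earlier → 3.
9 needed 5, now all done → 9.
1 is the only step now ready → 1.

5, 10, 4, 2, 6, 7, 8, 3, 9, 1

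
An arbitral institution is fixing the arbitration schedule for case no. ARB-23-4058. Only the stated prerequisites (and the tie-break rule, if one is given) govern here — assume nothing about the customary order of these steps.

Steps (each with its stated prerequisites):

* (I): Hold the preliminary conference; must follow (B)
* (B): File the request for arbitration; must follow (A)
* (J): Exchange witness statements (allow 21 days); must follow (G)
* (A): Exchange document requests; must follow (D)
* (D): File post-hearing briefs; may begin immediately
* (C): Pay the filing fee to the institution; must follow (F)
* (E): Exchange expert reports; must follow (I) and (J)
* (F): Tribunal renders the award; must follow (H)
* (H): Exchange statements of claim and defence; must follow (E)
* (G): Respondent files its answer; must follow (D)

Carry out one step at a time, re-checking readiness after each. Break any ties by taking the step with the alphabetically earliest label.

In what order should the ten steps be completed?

(D) has no prerequisites → (D) first.
Ready: (A) and (G). (A) has the earlier label → (A).
(B) now also ready, so the ready set is {(B), (G)}; (B) has the earlier label → (B).
(I) now also ready, so the ready set is {(G), (I)}; (G) has the earlier label → (G).
(J) now also ready, so the ready set is {(I), (J)}; (I) has the earlier label → (I).
(J) needed (G), now all done → (J).
(E) needed (I) and (J), now all done → (E).
(H) needed (E), now all done → (H).
That leaves (F) as the only ready step → (F).
(C) is the only step now ready → (C).

(D), (A), (B), (G), (I), (J), (E), (H), (F), (C)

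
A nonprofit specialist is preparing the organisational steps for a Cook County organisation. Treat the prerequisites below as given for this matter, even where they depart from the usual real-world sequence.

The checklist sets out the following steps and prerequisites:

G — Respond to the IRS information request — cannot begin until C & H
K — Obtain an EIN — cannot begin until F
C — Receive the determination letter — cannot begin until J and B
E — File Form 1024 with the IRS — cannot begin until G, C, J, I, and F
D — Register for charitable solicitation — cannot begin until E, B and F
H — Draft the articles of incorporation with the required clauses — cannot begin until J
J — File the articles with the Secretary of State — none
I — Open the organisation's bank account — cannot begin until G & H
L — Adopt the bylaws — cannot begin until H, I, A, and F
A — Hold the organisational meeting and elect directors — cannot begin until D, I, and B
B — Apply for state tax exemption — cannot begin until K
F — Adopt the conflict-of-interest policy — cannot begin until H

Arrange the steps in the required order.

J is the only step with nothing outstanding, so it goes first.
Next only H has its prerequisites met → H.
Next only F has its prerequisites met → F.
That leaves K as the only ready step → K.
B is the only step now ready → B.
C needed J and B, now all done → C.
G needed C and H, now all done → G.
I needed G and H, now all done → I.
E needed G, C, J, I and F, now all done → E.
That leaves D as the only ready step → D.
Next only A has its prerequisites met → A.
Next only L has its prerequisites met → L.

J, H, F, K, B, C, G, I, E, D, A, L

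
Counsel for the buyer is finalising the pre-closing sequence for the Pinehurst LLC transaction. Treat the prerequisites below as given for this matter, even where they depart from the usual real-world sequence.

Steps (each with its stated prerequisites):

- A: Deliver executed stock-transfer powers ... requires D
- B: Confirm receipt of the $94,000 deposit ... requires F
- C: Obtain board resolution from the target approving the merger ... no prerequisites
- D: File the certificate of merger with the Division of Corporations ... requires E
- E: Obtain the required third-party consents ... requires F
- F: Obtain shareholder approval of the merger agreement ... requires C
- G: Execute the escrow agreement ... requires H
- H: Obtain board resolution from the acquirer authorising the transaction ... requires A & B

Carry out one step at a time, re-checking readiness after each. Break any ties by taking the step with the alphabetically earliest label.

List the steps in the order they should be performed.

C, F, B, E, D, A, H, G

C is the only step with nothing outstanding, so it goes first.
F needed C, now all done → F.
Ready: B and E. B has the earlier label → B.
E needed F, now all done → E.
D needed E, now all done → D.
A needed D, now all done → A.
H needed A and B, now all done → H.
G needed H, now all done → G.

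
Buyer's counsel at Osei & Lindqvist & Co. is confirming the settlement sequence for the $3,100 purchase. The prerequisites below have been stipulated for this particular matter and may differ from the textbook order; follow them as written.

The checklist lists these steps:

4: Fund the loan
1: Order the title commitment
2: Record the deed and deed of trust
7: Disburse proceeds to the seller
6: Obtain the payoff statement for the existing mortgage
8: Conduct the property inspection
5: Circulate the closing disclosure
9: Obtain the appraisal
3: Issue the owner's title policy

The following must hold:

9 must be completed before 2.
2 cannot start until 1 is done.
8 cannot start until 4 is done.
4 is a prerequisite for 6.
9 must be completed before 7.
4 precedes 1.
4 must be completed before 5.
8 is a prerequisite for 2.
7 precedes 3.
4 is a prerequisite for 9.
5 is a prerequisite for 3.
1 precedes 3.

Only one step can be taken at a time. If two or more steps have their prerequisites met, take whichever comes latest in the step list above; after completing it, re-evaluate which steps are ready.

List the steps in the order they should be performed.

4 is the only step with nothing outstanding, so it goes first.
9, 5, 8, 6 and 1 are all available; 9 is listed later → 9.
5, 8, 6, 7 and 1 are all available; 5 is listed later → 5.
Ready: 8, 6, 7 and 1. 8 is listed later → 8.
6, 7 and 1 are all available; 6 is listed later → 6.
Ready: 7 and 1. 7 is listed later → 7.
1 needed 4, now all done → 1.
3 and 2 are both available; 3 is listed later → 3.
2 needed 9, 8 and 1, now all done → 2.

4 → 9 → 5 → 8 → 6 → 7 → 1 → 3 → 2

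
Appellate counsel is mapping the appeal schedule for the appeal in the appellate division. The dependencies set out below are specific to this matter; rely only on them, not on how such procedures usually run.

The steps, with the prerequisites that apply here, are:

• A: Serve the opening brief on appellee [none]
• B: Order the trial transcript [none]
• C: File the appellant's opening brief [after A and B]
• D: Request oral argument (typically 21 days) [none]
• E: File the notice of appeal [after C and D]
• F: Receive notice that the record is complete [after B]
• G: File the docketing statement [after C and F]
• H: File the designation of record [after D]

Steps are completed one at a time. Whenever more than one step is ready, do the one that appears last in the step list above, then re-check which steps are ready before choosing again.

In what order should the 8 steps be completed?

D, H, B, F, A, C, G, E

D, B and A have no prerequisites; D is listed later, so D is first.
H, B and A are all available; H is listed later → H.
Ready: B and A. B is listed later → B.
Ready: F and A. F is listed later → F.
A is the only step now ready → A.
C is the only step now ready → C.
G and E are both available; G is listed later → G.
Next only E has its prerequisites met → E.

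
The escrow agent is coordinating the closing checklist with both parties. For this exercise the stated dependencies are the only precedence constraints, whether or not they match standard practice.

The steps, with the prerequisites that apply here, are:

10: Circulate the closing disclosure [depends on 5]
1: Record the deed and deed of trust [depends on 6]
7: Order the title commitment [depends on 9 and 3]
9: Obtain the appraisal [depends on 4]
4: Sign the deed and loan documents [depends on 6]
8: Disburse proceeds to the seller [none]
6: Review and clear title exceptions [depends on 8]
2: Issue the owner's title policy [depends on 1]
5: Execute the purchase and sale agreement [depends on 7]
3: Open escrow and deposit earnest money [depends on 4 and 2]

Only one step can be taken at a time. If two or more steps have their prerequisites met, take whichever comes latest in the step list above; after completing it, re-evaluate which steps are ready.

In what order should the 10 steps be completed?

8 6 4 9 1 2 3 7 5 10

8 has no prerequisites → 8 first.
6 needed 8, now all done → 6.
Ready: 4 and 1. 4 is listed later → 4.
9 now also ready, so the ready set is {9, 1}; 9 is listed later → 9.
That leaves 1 as the only ready step → 1.
2 needed 1, now all done → 2.
3 needed 2 and 4, now all done → 3.
7 is the only step now ready → 7.
That leaves 5 as the only ready step → 5.
That leaves 10 as the only ready step → 10.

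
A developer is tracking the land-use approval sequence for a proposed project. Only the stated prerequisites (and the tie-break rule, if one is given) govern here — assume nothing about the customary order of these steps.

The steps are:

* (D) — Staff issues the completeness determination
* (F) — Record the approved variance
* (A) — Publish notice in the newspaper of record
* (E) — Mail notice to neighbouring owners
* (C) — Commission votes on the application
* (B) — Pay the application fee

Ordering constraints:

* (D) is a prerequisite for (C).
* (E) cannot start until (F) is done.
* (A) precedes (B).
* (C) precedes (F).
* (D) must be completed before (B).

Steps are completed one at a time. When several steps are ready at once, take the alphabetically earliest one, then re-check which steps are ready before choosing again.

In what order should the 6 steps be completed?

(A) (D) (B) (C) (F) (E)

Nothing is required for (A) and (D). (A) has the earlier label → (A) first.
(D) is the only step now ready → (D).
Now (B) and (C) have their prerequisites met. (B) has the earlier label, so (B) next.
(C) is the only step now ready → (C).
That leaves (F) as the only ready step → (F).
(E) is the only step now ready → (E).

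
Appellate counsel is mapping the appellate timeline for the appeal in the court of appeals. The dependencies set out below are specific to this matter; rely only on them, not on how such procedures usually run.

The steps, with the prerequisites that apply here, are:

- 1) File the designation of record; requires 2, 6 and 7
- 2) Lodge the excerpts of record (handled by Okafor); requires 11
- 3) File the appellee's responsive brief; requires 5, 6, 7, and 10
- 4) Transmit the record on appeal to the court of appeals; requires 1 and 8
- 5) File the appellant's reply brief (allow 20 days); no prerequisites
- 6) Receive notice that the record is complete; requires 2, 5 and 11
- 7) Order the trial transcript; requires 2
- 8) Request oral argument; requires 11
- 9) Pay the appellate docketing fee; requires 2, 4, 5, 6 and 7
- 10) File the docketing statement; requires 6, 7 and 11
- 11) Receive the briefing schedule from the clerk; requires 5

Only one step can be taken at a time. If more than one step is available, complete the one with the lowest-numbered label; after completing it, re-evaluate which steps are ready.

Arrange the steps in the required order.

5, 11, 2, 6, 7, 1, 8, 4, 9, 10, 3

Only 5 has no prerequisites, so it is first.
11 needed 5, now all done → 11.
Ready: 2 and 8. 2 has the earlier label → 2.
6 and 7 now also ready, so the ready set is {6, 7, 8}; 6 has the earlier label → 6.
Ready: 7 and 8. 7 has the earlier label → 7.
Now 1, 8 and 10 have their prerequisites met. 1 has the earlier label, so 1 next.
Now 8 and 10 have their prerequisites met. 8 has the earlier label, so 8 next.
Now 4 and 10 have their prerequisites met. 4 has the earlier label, so 4 next.
Ready: 9 and 10. 9 has the earlier label → 9.
Next only 10 has its prerequisites met → 10.
3 needed 5, 6, 7 and 10, now all done → 3.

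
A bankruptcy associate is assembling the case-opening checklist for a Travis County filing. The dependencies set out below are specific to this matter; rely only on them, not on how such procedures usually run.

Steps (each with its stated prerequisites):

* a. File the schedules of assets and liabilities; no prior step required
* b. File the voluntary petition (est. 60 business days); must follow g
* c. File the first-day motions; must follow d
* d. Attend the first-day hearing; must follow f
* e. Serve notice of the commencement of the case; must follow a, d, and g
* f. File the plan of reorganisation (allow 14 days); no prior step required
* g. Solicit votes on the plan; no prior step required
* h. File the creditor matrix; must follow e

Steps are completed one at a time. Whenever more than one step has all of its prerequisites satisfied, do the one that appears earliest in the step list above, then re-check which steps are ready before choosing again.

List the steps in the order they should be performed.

a → f → d → c → g → b → e → h

a, f and g have no prerequisites; a is listed earlier, so a is first.
Now f and g have their prerequisites met. f is listed earlier, so f next.
d and g are both available; d is listed earlier → d.
c now also ready, so the ready set is {c, g}; c is listed earlier → c.
That leaves g as the only ready step → g.
Now b and e have their prerequisites met. b is listed earlier, so b next.
That leaves e as the only ready step → e.
Next only h has its prerequisites met → h.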